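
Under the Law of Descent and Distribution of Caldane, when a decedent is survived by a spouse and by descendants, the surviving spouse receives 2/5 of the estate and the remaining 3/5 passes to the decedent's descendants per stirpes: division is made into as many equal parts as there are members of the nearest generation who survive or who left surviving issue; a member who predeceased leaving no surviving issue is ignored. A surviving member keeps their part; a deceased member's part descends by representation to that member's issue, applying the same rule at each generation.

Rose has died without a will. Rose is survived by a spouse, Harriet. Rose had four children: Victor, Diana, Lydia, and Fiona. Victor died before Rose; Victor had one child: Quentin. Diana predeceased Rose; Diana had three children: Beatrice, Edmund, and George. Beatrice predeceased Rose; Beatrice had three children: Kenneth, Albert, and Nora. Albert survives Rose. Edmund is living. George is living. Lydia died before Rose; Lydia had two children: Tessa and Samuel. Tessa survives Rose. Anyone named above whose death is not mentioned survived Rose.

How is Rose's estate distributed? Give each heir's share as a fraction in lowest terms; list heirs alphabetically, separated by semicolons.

Harriet, as surviving spouse, takes 2/5.
The remaining 3/5 passes to Rose's descendants per stirpes.
The 3/5 is divided into 4 equal shares of 3/20 among Victor, Diana, Lydia, Fiona.
Victor predeceased; the 3/20 allotted to Victor's branch passes to Victor's issue by representation.
Quentin is the sole taker at this level and receives the full 3/20.
Diana predeceased; the 3/20 allotted to Diana's branch passes to Diana's issue by representation.
The 3/20 is divided into 3 equal shares of 1/20 among Beatrice, Edmund, George.
Beatrice predeceased; the 1/20 allotted to Beatrice's branch passes to Beatrice's issue by representation.
The 1/20 is divided into 3 equal shares of 1/60 among Kenneth, Albert, Nora.
Kenneth is living and takes 1/60.
Albert is living and takes 1/60.
Nora is living and takes 1/60.
Edmund is living and takes 1/20.
George is living and takes 1/20.
Lydia predeceased; the 3/20 allotted to Lydia's branch passes to Lydia's issue by representation.
The 3/20 is divided into 2 equal shares of 3/40 among Tessa, Samuel.
Tessa is living and takes 3/40.
Samuel is living and takes 3/40.
Fiona is living and takes 3/20.

Albert 1/60; Edmund 1/20; Fiona 3/20; George 1/20; Harriet 2/5; Kenneth 1/60; Nora 1/60; Quentin 3/20; Samuel 3/40; Tessa 3/40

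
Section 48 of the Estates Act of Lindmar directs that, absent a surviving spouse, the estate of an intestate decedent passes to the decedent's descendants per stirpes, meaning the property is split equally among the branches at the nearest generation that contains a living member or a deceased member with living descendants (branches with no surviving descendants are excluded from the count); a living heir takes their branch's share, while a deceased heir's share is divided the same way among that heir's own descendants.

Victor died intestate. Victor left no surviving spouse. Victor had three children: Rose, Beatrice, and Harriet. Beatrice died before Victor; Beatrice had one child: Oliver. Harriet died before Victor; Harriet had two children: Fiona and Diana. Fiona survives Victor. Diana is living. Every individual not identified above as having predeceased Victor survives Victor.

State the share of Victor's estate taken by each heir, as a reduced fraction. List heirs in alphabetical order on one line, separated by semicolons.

There is no surviving spouse, so the entire estate passes to Victor's descendants per stirpes.
The estate is divided into 3 equal shares of 1/3 among Rose, Beatrice, Harriet.
Rose is living and takes 1/3.
Beatrice predeceased; the 1/3 allotted to Beatrice's branch passes to Beatrice's issue by representation.
Oliver is the sole taker at this level and receives the full 1/3.
Harriet predeceased; the 1/3 allotted to Harriet's branch passes to Harriet's issue by representation.
The 1/3 is divided into 2 equal shares of 1/6 among Fiona, Diana.
Fiona is living and takes 1/6.
Diana is living and takes 1/6.

Diana 1/6; Fiona 1/6; Oliver 1/3; Rose 1/3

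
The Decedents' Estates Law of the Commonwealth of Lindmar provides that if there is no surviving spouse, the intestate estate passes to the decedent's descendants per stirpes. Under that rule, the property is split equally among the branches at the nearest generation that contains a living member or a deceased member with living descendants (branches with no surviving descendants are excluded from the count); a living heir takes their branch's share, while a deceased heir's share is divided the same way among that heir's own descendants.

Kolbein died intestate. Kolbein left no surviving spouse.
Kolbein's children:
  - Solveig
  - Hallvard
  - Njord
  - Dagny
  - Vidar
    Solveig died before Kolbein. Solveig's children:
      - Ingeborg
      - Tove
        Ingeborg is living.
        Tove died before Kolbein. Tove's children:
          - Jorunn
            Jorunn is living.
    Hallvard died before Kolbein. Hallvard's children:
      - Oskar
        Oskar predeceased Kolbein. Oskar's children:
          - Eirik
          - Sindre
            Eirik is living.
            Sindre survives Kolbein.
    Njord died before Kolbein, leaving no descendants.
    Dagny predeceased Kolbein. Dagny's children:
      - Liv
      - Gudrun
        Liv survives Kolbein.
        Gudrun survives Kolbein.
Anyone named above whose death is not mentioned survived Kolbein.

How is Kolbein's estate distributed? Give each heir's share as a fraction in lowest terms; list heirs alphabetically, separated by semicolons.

There is no surviving spouse, so the entire estate passes to Kolbein's descendants per stirpes.
Njord left no surviving issue, so that branch lapses and is disregarded.
The estate is divided into 4 equal shares of 1/4 among Solveig, Hallvard, Dagny, Vidar.
Solveig predeceased; the 1/4 allotted to Solveig's branch passes to Solveig's issue by representation.
The 1/4 is divided into 2 equal shares of 1/8 among Ingeborg, Tove.
Ingeborg is living and takes 1/8.
Tove predeceased; the 1/8 allotted to Tove's branch passes to Tove's issue by representation.
Jorunn is the sole taker at this level and receives the full 1/8.
Hallvard predeceased; the 1/4 allotted to Hallvard's branch passes to Hallvard's issue by representation.
Oskar's line is the sole branch at this level, so the full 1/4 passes to Oskar's issue by representation.
The 1/4 is divided into 2 equal shares of 1/8 among Eirik, Sindre.
Eirik is living and takes 1/8.
Sindre is living and takes 1/8.
Dagny predeceased; the 1/4 allotted to Dagny's branch passes to Dagny's issue by representation.
The 1/4 is divided into 2 equal shares of 1/8 among Liv, Gudrun.
Liv is living and takes 1/8.
Gudrun is living and takes 1/8.
Vidar is living and takes 1/4.

Eirik 1/8; Gudrun 1/8; Ingeborg 1/8; Jorunn 1/8; Liv 1/8; Sindre 1/8; Vidar 1/4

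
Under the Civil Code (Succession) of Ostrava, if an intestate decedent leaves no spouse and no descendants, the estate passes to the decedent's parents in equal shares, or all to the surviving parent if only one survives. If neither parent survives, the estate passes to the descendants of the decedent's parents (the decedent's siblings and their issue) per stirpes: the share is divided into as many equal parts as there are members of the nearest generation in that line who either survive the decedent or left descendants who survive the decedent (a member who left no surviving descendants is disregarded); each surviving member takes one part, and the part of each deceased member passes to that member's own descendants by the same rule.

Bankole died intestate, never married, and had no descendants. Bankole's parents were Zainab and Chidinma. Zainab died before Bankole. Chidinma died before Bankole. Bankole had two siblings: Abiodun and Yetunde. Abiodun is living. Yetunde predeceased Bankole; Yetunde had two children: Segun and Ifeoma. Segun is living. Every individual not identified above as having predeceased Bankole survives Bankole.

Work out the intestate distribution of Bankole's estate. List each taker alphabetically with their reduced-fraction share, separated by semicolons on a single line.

Neither parent survives and there are no descendants, so the estate passes to Bankole's siblings and their issue per stirpes.
The estate is divided into 2 equal shares of 1/2 among Abiodun, Yetunde.
Abiodun is living and takes 1/2.
Yetunde predeceased; the 1/2 allotted to Yetunde's branch passes to Yetunde's issue by representation.
The 1/2 is divided into 2 equal shares of 1/4 among Segun, Ifeoma.
Segun is living and takes 1/4.
Ifeoma is living and takes 1/4.

Abiodun 1/2; Ifeoma 1/4; Segun 1/4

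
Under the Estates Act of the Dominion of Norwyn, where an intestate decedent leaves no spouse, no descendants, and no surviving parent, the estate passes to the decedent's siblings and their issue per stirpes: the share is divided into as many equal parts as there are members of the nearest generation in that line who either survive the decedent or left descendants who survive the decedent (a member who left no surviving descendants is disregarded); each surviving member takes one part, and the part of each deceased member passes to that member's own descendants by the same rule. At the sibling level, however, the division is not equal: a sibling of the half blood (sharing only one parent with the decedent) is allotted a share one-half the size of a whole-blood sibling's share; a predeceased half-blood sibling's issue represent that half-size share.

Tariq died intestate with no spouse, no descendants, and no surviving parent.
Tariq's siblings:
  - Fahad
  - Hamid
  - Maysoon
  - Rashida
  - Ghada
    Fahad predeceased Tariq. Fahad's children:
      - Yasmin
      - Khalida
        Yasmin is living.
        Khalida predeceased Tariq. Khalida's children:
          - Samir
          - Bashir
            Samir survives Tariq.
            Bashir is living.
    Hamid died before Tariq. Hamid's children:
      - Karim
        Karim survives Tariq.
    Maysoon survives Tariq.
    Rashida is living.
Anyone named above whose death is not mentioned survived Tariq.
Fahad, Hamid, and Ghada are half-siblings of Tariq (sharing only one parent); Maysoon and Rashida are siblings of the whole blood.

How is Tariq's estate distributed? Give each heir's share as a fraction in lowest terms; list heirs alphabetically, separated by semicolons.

Bashir 1/28; Ghada 1/7; Karim 1/7; Maysoon 2/7; Rashida 2/7; Samir 1/28; Yasmin 1/14

No spouse, descendants, or parent survives, so the estate passes to Tariq's siblings per stirpes.
Half-blood siblings count for one-half the weight of whole-blood siblings at the initial division.
Dividing 1 in proportion to weights (total weight 7/2): Fahad (weight 1/2) → 1/7; Hamid (weight 1/2) → 1/7; Maysoon (weight 1) → 2/7; Rashida (weight 1) → 2/7; Ghada (weight 1/2) → 1/7.
Fahad predeceased; the 1/7 allotted to Fahad's branch passes to Fahad's issue by representation.
The 1/7 is divided into 2 equal shares of 1/14 among Yasmin, Khalida.
Yasmin is living and takes 1/14.
Khalida predeceased; the 1/14 allotted to Khalida's branch passes to Khalida's issue by representation.
The 1/14 is divided into 2 equal shares of 1/28 among Samir, Bashir.
Samir is living and takes 1/28.
Bashir is living and takes 1/28.
Hamid predeceased; the 1/7 allotted to Hamid's branch passes to Hamid's issue by representation.
Karim is the sole taker at this level and receives the full 1/7.
Maysoon is living and takes 2/7.
Rashida is living and takes 2/7.
Ghada is living and takes 1/7.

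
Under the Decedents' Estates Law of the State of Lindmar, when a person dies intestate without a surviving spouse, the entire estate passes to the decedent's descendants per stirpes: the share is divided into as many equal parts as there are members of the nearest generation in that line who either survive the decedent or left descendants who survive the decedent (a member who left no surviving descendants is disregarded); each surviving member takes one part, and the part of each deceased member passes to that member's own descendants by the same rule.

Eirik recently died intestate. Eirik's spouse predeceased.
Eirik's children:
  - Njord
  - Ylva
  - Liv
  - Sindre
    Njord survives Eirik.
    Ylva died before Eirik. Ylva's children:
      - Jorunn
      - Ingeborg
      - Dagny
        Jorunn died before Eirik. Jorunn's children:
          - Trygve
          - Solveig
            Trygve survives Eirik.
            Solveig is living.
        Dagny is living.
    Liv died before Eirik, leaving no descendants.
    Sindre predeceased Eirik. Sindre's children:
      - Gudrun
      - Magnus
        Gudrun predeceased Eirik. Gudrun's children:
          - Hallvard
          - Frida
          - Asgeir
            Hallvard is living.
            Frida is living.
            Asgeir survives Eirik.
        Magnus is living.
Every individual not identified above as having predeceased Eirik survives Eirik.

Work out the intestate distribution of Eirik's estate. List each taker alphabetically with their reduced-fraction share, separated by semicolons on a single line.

Asgeir 1/18; Dagny 1/9; Frida 1/18; Hallvard 1/18; Ingeborg 1/9; Magnus 1/6; Njord 1/3; Solveig 1/18; Trygve 1/18

There is no surviving spouse, so the entire estate passes to Eirik's descendants per stirpes.
Liv left no surviving issue, so that branch lapses and is disregarded.
The estate is divided into 3 equal shares of 1/3 among Njord, Ylva, Sindre.
Njord is living and takes 1/3.
Ylva predeceased; the 1/3 allotted to Ylva's branch passes to Ylva's issue by representation.
The 1/3 is divided into 3 equal shares of 1/9 among Jorunn, Ingeborg, Dagny.
Jorunn predeceased; the 1/9 allotted to Jorunn's branch passes to Jorunn's issue by representation.
The 1/9 is divided into 2 equal shares of 1/18 among Trygve, Solveig.
Trygve is living and takes 1/18.
Solveig is living and takes 1/18.
Ingeborg is living and takes 1/9.
Dagny is living and takes 1/9.
Sindre predeceased; the 1/3 allotted to Sindre's branch passes to Sindre's issue by representation.
The 1/3 is divided into 2 equal shares of 1/6 among Gudrun, Magnus.
Gudrun predeceased; the 1/6 allotted to Gudrun's branch passes to Gudrun's issue by representation.
The 1/6 is divided into 3 equal shares of 1/18 among Hallvard, Frida, Asgeir.
Hallvard is living and takes 1/18.
Frida is living and takes 1/18.
Asgeir is living and takes 1/18.
Magnus is living and takes 1/6.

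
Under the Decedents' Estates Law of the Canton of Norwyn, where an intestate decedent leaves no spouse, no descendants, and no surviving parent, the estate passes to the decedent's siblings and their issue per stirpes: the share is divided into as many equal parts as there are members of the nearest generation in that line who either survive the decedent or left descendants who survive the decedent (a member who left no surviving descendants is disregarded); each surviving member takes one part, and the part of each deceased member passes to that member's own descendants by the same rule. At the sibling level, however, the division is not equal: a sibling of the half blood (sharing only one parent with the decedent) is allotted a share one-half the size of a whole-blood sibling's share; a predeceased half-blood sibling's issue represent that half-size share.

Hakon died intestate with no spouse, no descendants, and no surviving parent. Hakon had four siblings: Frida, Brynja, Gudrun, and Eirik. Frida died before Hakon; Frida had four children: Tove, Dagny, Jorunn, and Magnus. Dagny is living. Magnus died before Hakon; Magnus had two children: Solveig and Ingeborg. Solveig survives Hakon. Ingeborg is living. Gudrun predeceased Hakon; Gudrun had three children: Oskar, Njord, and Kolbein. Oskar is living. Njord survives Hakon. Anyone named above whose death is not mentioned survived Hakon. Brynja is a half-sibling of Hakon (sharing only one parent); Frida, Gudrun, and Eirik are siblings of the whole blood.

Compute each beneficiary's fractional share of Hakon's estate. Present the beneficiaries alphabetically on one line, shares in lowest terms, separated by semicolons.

Brynja 1/7; Dagny 1/14; Eirik 2/7; Ingeborg 1/28; Jorunn 1/14; Kolbein 2/21; Njord 2/21; Oskar 2/21; Solveig 1/28; Tove 1/14

No spouse, descendants, or parent survives, so the estate passes to Hakon's siblings per stirpes.
Half-blood siblings count for one-half the weight of whole-blood siblings at the initial division.
Dividing 1 in proportion to weights (total weight 7/2): Frida (weight 1) → 2/7; Brynja (weight 1/2) → 1/7; Gudrun (weight 1) → 2/7; Eirik (weight 1) → 2/7.
Frida predeceased; the 2/7 allotted to Frida's branch passes to Frida's issue by representation.
The 2/7 is divided into 4 equal shares of 1/14 among Tove, Dagny, Jorunn, Magnus.
Tove is living and takes 1/14.
Dagny is living and takes 1/14.
Jorunn is living and takes 1/14.
Magnus predeceased; the 1/14 allotted to Magnus's branch passes to Magnus's issue by representation.
The 1/14 is divided into 2 equal shares of 1/28 among Solveig, Ingeborg.
Solveig is living and takes 1/28.
Ingeborg is living and takes 1/28.
Brynja is living and takes 1/7.
Gudrun predeceased; the 2/7 allotted to Gudrun's branch passes to Gudrun's issue by representation.
The 2/7 is divided into 3 equal shares of 2/21 among Oskar, Njord, Kolbein.
Oskar is living and takes 2/21.
Njord is living and takes 2/21.
Kolbein is living and takes 2/21.
Eirik is living and takes 2/7.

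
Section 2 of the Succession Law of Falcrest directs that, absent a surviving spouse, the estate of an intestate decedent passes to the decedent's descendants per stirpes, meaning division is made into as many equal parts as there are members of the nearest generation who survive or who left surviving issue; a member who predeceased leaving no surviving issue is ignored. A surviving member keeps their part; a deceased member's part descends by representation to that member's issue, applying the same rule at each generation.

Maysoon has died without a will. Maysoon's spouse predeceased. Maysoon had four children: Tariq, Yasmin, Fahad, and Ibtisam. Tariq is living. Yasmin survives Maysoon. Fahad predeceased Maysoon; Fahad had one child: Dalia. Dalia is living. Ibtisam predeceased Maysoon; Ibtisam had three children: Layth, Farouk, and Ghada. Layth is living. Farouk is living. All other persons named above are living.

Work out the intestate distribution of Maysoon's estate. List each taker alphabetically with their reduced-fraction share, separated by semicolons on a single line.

There is no surviving spouse, so the entire estate passes to Maysoon's descendants per stirpes.
The estate is divided into 4 equal shares of 1/4 among Tariq, Yasmin, Fahad, Ibtisam.
Tariq is living and takes 1/4.
Yasmin is living and takes 1/4.
Fahad predeceased; the 1/4 allotted to Fahad's branch passes to Fahad's issue by representation.
Dalia is the sole taker at this level and receives the full 1/4.
Ibtisam predeceased; the 1/4 allotted to Ibtisam's branch passes to Ibtisam's issue by representation.
The 1/4 is divided into 3 equal shares of 1/12 among Layth, Farouk, Ghada.
Layth is living and takes 1/12.
Farouk is living and takes 1/12.
Ghada is living and takes 1/12.

Dalia 1/4; Farouk 1/12; Ghada 1/12; Layth 1/12; Tariq 1/4; Yasmin 1/4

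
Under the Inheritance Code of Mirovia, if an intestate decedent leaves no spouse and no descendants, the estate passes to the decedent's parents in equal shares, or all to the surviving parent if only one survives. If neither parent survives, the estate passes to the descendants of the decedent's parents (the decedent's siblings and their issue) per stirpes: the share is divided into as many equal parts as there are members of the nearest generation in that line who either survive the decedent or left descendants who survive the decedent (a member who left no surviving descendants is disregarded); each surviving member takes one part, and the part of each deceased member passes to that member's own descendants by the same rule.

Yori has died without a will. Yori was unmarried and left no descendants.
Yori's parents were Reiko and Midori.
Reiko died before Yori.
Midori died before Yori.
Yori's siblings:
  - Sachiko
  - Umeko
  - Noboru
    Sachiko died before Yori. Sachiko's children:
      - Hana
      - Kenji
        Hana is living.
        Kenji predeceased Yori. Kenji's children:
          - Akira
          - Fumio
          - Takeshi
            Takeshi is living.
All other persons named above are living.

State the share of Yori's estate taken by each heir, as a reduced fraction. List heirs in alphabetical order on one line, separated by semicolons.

Neither parent survives and there are no descendants, so the estate passes to Yori's siblings and their issue per stirpes.
The estate is divided into 3 equal shares of 1/3 among Sachiko, Umeko, Noboru.
Sachiko predeceased; the 1/3 allotted to Sachiko's branch passes to Sachiko's issue by representation.
The 1/3 is divided into 2 equal shares of 1/6 among Hana, Kenji.
Hana is living and takes 1/6.
Kenji predeceased; the 1/6 allotted to Kenji's branch passes to Kenji's issue by representation.
The 1/6 is divided into 3 equal shares of 1/18 among Akira, Fumio, Takeshi.
Akira is living and takes 1/18.
Fumio is living and takes 1/18.
Takeshi is living and takes 1/18.
Umeko is living and takes 1/3.
Noboru is living and takes 1/3.

Akira 1/18; Fumio 1/18; Hana 1/6; Noboru 1/3; Takeshi 1/18; Umeko 1/3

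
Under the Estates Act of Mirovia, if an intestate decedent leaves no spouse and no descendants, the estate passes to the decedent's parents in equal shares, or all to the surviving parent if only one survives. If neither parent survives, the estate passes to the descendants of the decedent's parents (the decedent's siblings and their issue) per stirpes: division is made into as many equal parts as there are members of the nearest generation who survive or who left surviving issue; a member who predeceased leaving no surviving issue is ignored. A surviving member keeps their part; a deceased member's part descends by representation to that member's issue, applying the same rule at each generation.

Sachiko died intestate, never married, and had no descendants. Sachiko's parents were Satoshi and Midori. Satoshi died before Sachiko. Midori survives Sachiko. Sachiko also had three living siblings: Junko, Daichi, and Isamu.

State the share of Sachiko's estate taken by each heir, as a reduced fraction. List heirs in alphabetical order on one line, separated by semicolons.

Only one parent, Midori, survives, so Midori takes the entire estate. The siblings take nothing because a surviving parent has priority.

Midori 1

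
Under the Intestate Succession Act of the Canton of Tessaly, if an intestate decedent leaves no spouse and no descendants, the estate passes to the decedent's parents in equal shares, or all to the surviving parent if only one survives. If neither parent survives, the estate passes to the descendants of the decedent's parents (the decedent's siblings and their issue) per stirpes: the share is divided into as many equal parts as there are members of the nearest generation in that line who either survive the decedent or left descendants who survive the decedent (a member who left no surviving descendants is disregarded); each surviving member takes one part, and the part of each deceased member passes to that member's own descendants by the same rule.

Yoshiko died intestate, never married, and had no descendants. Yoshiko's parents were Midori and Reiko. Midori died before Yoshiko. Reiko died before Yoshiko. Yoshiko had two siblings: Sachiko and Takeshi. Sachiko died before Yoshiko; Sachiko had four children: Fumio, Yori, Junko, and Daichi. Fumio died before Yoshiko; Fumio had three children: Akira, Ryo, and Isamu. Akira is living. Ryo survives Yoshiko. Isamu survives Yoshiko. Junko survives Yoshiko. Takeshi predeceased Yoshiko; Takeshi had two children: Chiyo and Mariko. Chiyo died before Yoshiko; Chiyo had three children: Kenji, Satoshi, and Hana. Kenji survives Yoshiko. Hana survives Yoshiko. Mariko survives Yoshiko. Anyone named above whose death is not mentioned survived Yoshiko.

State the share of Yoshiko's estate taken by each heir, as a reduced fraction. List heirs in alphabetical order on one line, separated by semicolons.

Neither parent survives and there are no descendants, so the estate passes to Yoshiko's siblings and their issue per stirpes.
The estate is divided into 2 equal shares of 1/2 among Sachiko, Takeshi.
Sachiko predeceased; the 1/2 allotted to Sachiko's branch passes to Sachiko's issue by representation.
The 1/2 is divided into 4 equal shares of 1/8 among Fumio, Yori, Junko, Daichi.
Fumio predeceased; the 1/8 allotted to Fumio's branch passes to Fumio's issue by representation.
The 1/8 is divided into 3 equal shares of 1/24 among Akira, Ryo, Isamu.
Akira is living and takes 1/24.
Ryo is living and takes 1/24.
Isamu is living and takes 1/24.
Yori is living and takes 1/8.
Junko is living and takes 1/8.
Daichi is living and takes 1/8.
Takeshi predeceased; the 1/2 allotted to Takeshi's branch passes to Takeshi's issue by representation.
The 1/2 is divided into 2 equal shares of 1/4 among Chiyo, Mariko.
Chiyo predeceased; the 1/4 allotted to Chiyo's branch passes to Chiyo's issue by representation.
The 1/4 is divided into 3 equal shares of 1/12 among Kenji, Satoshi, Hana.
Kenji is living and takes 1/12.
Satoshi is living and takes 1/12.
Hana is living and takes 1/12.
Mariko is living and takes 1/4.

Akira 1/24; Daichi 1/8; Hana 1/12; Isamu 1/24; Junko 1/8; Kenji 1/12; Mariko 1/4; Ryo 1/24; Satoshi 1/12; Yori 1/8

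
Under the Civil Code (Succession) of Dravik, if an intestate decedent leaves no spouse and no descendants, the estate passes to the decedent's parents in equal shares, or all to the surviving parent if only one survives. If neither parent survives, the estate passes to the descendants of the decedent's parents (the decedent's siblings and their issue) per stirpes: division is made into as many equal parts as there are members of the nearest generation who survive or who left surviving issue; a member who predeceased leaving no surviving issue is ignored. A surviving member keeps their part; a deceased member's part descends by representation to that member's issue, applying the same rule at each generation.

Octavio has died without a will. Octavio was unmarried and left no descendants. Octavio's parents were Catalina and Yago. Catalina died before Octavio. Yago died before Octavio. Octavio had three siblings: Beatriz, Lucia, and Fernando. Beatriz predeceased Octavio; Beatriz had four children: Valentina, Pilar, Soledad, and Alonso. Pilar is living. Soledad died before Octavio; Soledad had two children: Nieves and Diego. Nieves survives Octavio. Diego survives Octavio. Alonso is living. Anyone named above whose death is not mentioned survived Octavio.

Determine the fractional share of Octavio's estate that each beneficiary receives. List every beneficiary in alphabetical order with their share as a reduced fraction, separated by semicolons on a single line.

Alonso 1/12; Diego 1/24; Fernando 1/3; Lucia 1/3; Nieves 1/24; Pilar 1/12; Valentina 1/12

Neither parent survives and there are no descendants, so the estate passes to Octavio's siblings and their issue per stirpes.
The estate is divided into 3 equal shares of 1/3 among Beatriz, Lucia, Fernando.
Beatriz predeceased; the 1/3 allotted to Beatriz's branch passes to Beatriz's issue by representation.
The 1/3 is divided into 4 equal shares of 1/12 among Valentina, Pilar, Soledad, Alonso.
Valentina is living and takes 1/12.
Pilar is living and takes 1/12.
Soledad predeceased; the 1/12 allotted to Soledad's branch passes to Soledad's issue by representation.
The 1/12 is divided into 2 equal shares of 1/24 among Nieves, Diego.
Nieves is living and takes 1/24.
Diego is living and takes 1/24.
Alonso is living and takes 1/12.
Lucia is living and takes 1/3.
Fernando is living and takes 1/3.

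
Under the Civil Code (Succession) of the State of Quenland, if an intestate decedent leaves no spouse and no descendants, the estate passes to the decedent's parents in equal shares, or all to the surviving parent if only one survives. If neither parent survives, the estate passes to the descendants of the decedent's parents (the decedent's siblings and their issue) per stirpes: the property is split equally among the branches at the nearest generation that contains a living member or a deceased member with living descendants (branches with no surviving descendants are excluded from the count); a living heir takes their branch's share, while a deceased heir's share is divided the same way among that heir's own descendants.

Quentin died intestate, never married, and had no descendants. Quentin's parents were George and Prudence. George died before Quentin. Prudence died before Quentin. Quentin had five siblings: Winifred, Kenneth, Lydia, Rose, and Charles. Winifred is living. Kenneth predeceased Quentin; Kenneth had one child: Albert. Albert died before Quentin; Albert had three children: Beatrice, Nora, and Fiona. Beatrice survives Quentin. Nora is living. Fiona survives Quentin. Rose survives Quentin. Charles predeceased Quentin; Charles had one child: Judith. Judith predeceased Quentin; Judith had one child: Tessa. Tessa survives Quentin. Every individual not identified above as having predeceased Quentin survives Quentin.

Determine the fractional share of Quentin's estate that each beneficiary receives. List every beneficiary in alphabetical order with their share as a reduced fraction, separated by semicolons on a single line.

Beatrice 1/15; Fiona 1/15; Lydia 1/5; Nora 1/15; Rose 1/5; Tessa 1/5; Winifred 1/5

Neither parent survives and there are no descendants, so the estate passes to Quentin's siblings and their issue per stirpes.
The estate is divided into 5 equal shares of 1/5 among Winifred, Kenneth, Lydia, Rose, Charles.
Winifred is living and takes 1/5.
Kenneth predeceased; the 1/5 allotted to Kenneth's branch passes to Kenneth's issue by representation.
Albert's line is the sole branch at this level, so the full 1/5 passes to Albert's issue by representation.
The 1/5 is divided into 3 equal shares of 1/15 among Beatrice, Nora, Fiona.
Beatrice is living and takes 1/15.
Nora is living and takes 1/15.
Fiona is living and takes 1/15.
Lydia is living and takes 1/5.
Rose is living and takes 1/5.
Charles predeceased; the 1/5 allotted to Charles's branch passes to Charles's issue by representation.
Judith's line is the sole branch at this level, so the full 1/5 passes to Judith's issue by representation.
Tessa is the sole taker at this level and receives the full 1/5.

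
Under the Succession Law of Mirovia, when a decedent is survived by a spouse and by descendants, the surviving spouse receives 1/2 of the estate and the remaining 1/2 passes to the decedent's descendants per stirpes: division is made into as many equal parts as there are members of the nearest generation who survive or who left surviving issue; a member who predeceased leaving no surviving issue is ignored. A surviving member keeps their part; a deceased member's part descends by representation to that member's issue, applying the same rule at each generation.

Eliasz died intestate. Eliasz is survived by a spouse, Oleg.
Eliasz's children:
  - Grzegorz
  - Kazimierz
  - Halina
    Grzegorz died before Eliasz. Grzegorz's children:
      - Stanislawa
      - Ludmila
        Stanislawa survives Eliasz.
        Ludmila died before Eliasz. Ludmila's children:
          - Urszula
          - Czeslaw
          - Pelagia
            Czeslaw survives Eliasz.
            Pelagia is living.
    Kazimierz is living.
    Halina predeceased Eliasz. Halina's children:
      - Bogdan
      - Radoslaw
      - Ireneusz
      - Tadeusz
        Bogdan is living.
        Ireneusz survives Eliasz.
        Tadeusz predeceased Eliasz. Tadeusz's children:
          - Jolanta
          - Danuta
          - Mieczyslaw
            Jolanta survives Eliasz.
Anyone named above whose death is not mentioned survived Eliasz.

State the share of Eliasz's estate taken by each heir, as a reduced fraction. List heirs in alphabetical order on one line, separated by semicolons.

Oleg, as surviving spouse, takes 1/2.
The remaining 1/2 passes to Eliasz's descendants per stirpes.
The 1/2 is divided into 3 equal shares of 1/6 among Grzegorz, Kazimierz, Halina.
Grzegorz predeceased; the 1/6 allotted to Grzegorz's branch passes to Grzegorz's issue by representation.
The 1/6 is divided into 2 equal shares of 1/12 among Stanislawa, Ludmila.
Stanislawa is living and takes 1/12.
Ludmila predeceased; the 1/12 allotted to Ludmila's branch passes to Ludmila's issue by representation.
The 1/12 is divided into 3 equal shares of 1/36 among Urszula, Czeslaw, Pelagia.
Urszula is living and takes 1/36.
Czeslaw is living and takes 1/36.
Pelagia is living and takes 1/36.
Kazimierz is living and takes 1/6.
Halina predeceased; the 1/6 allotted to Halina's branch passes to Halina's issue by representation.
The 1/6 is divided into 4 equal shares of 1/24 among Bogdan, Radoslaw, Ireneusz, Tadeusz.
Bogdan is living and takes 1/24.
Radoslaw is living and takes 1/24.
Ireneusz is living and takes 1/24.
Tadeusz predeceased; the 1/24 allotted to Tadeusz's branch passes to Tadeusz's issue by representation.
The 1/24 is divided into 3 equal shares of 1/72 among Jolanta, Danuta, Mieczyslaw.
Jolanta is living and takes 1/72.
Danuta is living and takes 1/72.
Mieczyslaw is living and takes 1/72.

Bogdan 1/24; Czeslaw 1/36; Danuta 1/72; Ireneusz 1/24; Jolanta 1/72; Kazimierz 1/6; Mieczyslaw 1/72; Oleg 1/2; Pelagia 1/36; Radoslaw 1/24; Stanislawa 1/12; Urszula 1/36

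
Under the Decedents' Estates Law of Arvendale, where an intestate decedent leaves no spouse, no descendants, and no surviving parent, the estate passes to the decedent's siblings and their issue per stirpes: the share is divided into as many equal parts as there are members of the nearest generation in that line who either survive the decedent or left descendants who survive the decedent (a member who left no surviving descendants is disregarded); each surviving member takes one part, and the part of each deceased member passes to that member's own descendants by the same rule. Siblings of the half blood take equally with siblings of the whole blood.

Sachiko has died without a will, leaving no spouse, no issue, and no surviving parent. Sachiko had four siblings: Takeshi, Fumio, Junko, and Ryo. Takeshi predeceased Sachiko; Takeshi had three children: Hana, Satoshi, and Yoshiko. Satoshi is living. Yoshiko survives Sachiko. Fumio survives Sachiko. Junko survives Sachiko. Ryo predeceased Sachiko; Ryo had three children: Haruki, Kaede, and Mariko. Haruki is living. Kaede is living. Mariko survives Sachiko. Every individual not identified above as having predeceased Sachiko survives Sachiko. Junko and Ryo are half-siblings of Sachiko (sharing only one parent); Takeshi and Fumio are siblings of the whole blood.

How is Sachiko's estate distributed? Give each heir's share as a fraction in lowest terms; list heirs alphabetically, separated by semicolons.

No spouse, descendants, or parent survives, so the estate passes to Sachiko's siblings per stirpes.
Half-blood and whole-blood siblings take equally under the stated rule.
The estate is divided into 4 equal shares of 1/4 among Takeshi, Fumio, Junko, Ryo.
Takeshi predeceased; the 1/4 allotted to Takeshi's branch passes to Takeshi's issue by representation.
The 1/4 is divided into 3 equal shares of 1/12 among Hana, Satoshi, Yoshiko.
Hana is living and takes 1/12.
Satoshi is living and takes 1/12.
Yoshiko is living and takes 1/12.
Fumio is living and takes 1/4.
Junko is living and takes 1/4.
Ryo predeceased; the 1/4 allotted to Ryo's branch passes to Ryo's issue by representation.
The 1/4 is divided into 3 equal shares of 1/12 among Haruki, Kaede, Mariko.
Haruki is living and takes 1/12.
Kaede is living and takes 1/12.
Mariko is living and takes 1/12.

Fumio 1/4; Hana 1/12; Haruki 1/12; Junko 1/4; Kaede 1/12; Mariko 1/12; Satoshi 1/12; Yoshiko 1/12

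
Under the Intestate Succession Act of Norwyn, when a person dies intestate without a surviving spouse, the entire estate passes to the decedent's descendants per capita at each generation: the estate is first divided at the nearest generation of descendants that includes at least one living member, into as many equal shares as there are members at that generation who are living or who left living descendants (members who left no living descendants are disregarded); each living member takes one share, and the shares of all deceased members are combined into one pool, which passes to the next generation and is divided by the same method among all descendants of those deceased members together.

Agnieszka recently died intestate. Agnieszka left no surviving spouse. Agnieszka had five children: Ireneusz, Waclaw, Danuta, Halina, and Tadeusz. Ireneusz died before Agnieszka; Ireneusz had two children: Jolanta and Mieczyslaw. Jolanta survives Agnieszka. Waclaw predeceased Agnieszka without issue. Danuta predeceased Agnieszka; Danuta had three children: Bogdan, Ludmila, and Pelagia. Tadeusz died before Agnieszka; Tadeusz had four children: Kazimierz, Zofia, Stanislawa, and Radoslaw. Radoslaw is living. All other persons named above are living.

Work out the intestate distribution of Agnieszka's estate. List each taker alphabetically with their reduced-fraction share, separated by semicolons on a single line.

Bogdan 1/12; Halina 1/4; Jolanta 1/12; Kazimierz 1/12; Ludmila 1/12; Mieczyslaw 1/12; Pelagia 1/12; Radoslaw 1/12; Stanislawa 1/12; Zofia 1/12

There is no surviving spouse, so the entire estate passes to Agnieszka's descendants per capita at each generation.
At generation 1 (Ireneusz, Danuta, Halina, Tadeusz) there are 4 shares of (1)/4 = 1/4 each.
Living: Halina — each takes 1/4.
Deceased: Ireneusz, Danuta, and Tadeusz. Their combined 3/4 is pooled and carried to generation 2.
At generation 2 (Jolanta, Mieczyslaw, Bogdan, Ludmila, Pelagia, Kazimierz, Zofia, Stanislawa, Radoslaw) there are 9 shares of (3/4)/9 = 1/12 each.
Living: Jolanta, Mieczyslaw, Bogdan, Ludmila, Pelagia, Kazimierz, Zofia, Stanislawa, and Radoslaw — each takes 1/12.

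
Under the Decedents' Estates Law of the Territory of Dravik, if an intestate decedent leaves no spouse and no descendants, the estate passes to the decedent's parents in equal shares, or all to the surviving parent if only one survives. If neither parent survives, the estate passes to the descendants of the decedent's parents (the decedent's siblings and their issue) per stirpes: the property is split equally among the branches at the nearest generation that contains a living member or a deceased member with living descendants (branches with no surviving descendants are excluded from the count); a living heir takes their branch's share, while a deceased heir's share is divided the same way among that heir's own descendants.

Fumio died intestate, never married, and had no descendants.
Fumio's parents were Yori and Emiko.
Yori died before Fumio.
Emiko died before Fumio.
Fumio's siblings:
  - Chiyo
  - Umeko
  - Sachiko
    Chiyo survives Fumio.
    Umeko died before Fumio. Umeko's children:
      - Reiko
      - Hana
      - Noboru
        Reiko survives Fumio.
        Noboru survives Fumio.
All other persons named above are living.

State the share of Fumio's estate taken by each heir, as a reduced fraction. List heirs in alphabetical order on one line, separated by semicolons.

Chiyo 1/3; Hana 1/9; Noboru 1/9; Reiko 1/9; Sachiko 1/3

Neither parent survives and there are no descendants, so the estate passes to Fumio's siblings and their issue per stirpes.
The estate is divided into 3 equal shares of 1/3 among Chiyo, Umeko, Sachiko.
Chiyo is living and takes 1/3.
Umeko predeceased; the 1/3 allotted to Umeko's branch passes to Umeko's issue by representation.
The 1/3 is divided into 3 equal shares of 1/9 among Reiko, Hana, Noboru.
Reiko is living and takes 1/9.
Hana is living and takes 1/9.
Noboru is living and takes 1/9.
Sachiko is living and takes 1/3.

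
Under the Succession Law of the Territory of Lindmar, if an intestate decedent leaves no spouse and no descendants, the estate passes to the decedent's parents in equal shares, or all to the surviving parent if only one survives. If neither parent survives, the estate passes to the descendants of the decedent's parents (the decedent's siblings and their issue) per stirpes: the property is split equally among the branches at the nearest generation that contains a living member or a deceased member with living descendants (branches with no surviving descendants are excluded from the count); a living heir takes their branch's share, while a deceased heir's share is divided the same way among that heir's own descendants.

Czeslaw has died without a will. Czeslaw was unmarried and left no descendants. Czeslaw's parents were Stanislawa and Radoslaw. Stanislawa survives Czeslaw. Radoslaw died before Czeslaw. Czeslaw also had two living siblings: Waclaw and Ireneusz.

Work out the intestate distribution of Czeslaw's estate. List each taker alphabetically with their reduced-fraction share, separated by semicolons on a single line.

Only one parent, Stanislawa, survives, so Stanislawa takes the entire estate. The siblings take nothing because a surviving parent has priority.

Stanislawa 1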